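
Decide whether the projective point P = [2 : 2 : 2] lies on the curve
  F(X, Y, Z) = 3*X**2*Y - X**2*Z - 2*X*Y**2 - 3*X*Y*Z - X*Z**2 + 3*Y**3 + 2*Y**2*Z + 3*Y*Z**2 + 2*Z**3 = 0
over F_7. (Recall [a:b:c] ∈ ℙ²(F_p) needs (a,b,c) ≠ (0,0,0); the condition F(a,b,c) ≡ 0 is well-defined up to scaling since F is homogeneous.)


F(2,2,2) ≡ 6 (mod 7); P is NOT on the curve.

Evaluate F(2, 2, 2) term-by-term (mod 7).
  3*X**2*Y ↦ 3·4·2·1 = 24
  -X**2*Z ↦ -1·4·1·2 = -8
  -2*X*Y**2 ↦ -2·2·4·1 = -16
  -3*X*Y*Z ↦ -3·2·2·2 = -24
  -X*Z**2 ↦ -1·2·1·4 = -8
  3*Y**3 ↦ 3·1·8·1 = 24
  2*Y**2*Z ↦ 2·1·4·2 = 16
  3*Y*Z**2 ↦ 3·1·2·4 = 24
  2*Z**3 ↦ 2·1·1·8 = 16
Sum: F(2, 2, 2) = (24) + (-8) + (-16) + (-24) + (-8) + (24) + (16) + (24) + (16) = 48.
Reducing mod 7: 48 ≡ 6 (mod 7).
Since F(a, b, c) ≡ 6 ≠ 0 (mod 7), P does NOT lie on the curve.


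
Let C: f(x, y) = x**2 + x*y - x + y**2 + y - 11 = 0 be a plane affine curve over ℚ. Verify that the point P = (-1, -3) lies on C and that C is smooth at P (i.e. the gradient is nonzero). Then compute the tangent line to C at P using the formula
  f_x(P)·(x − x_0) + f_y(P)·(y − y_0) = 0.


Tangent line at P: -6*x - 6*y - 24 = 0.

Step 1: f(-1, -3) = 0, so P lies on C.
Step 2: partial derivatives
  f_x(x, y) = 2*x + y - 1, f_y(x, y) = x + 2*y + 1.
  f_x(P) = -6, f_y(P) = -6 (gradient nonzero, so P is smooth).
Step 3: tangent line at P: -6·(x − -1) + -6·(y − -3) = 0.
Expanding: -6*x - 6*y - 24 = 0.


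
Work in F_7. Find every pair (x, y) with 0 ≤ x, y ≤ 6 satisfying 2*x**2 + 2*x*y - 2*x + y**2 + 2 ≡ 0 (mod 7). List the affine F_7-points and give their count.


Affine F_7-points: {(3, 0), (3, 1), (4, 1), (4, 5), (5, 0), (5, 4), (6, 4), (6, 5)}; count = 8.

For each of the 49 pairs (x, y) ∈ F_7², evaluate f(x, y) mod 7. Record the zeros.
  x = 0: [0↦2, 1↦3, 2↦6, 3↦4, 4↦4, 5↦6, 6↦3]  zeros at y ∈ ∅
  x = 1: [0↦2, 1↦5, 2↦3, 3↦3, 4↦5, 5↦2, 6↦1]  zeros at y ∈ ∅
  x = 2: [0↦6, 1↦4, 2↦4, 3↦6, 4↦3, 5↦2, 6↦3]  zeros at y ∈ ∅
  x = 3: [0↦0, 1↦0, 2↦2, 3↦6, 4↦5, 5↦6, 6↦2]  zeros at y ∈ {0, 1}
  x = 4: [0↦5, 1↦0, 2↦4, 3↦3, 4↦4, 5↦0, 6↦5]  zeros at y ∈ {1, 5}
  x = 5: [0↦0, 1↦4, 2↦3, 3↦4, 4↦0, 5↦5, 6↦5]  zeros at y ∈ {0, 4}
  x = 6: [0↦6, 1↦5, 2↦6, 3↦2, 4↦0, 5↦0, 6↦2]  zeros at y ∈ {4, 5}
Collecting zeros: affine points = {(3, 0), (3, 1), (4, 1), (4, 5), (5, 0), (5, 4), (6, 4), (6, 5)}.
Total count |C(F_7)_aff| = 8.


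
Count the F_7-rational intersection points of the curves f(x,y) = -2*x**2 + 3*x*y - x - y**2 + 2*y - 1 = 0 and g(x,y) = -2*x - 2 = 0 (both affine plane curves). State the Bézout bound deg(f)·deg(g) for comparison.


Common zeros: {(6, 3)}; count = 1; Bézout bound = 2.

deg(f) = 2, deg(g) = 1, so Bézout bound = 2.
Scan x ∈ F_7. For each x, list the y ∈ F_7 with f(x, y) ≡ 0 and those with g(x, y) ≡ 0 (mod 7); the common zeros in that column are the intersection.
  x = 0: f ≡ 0 at y ∈ {1}; g ≡ 0 at y ∈ ∅; common: ∅.
  x = 1: f ≡ 0 at y ∈ {1, 4}; g ≡ 0 at y ∈ ∅; common: ∅.
  x = 2: f ≡ 0 at y ∈ ∅; g ≡ 0 at y ∈ ∅; common: ∅.
  x = 3: f ≡ 0 at y ∈ ∅; g ≡ 0 at y ∈ ∅; common: ∅.
  x = 4: f ≡ 0 at y ∈ ∅; g ≡ 0 at y ∈ ∅; common: ∅.
  x = 5: f ≡ 0 at y ∈ {0, 3}; g ≡ 0 at y ∈ ∅; common: ∅.
  x = 6: f ≡ 0 at y ∈ {3}; g ≡ 0 at y ∈ {0, 1, 2, 3, 4, 5, 6}; common: {3}.
Collecting: common zeros = {(6, 3)}, so the count is 1.
Comparison with the Bézout bound: 1 ≤ 2 = deg(f)·deg(g), as expected for curves with no common component (the affine F_7-count falls short of the bound because intersections may lie at infinity, over extension fields, or carry multiplicity).


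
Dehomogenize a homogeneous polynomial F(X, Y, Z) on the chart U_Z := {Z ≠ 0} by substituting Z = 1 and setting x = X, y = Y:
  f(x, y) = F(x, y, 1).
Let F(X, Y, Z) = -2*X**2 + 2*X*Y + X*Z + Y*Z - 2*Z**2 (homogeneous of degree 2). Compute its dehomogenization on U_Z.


f(x, y) = -2*x**2 + 2*x*y + x + y - 2

On U_Z we set Z = 1. Each monomial c·X^i·Y^j·Z^k in F becomes c·x^i·y^j·1^k = c·x^i·y^j.
Substituting Z = 1: F(X, Y, 1) = -2*x**2 + 2*x*y + x + y - 2.
Note: deg(f) ≤ deg(F) = 2; strict inequality happens when F is divisible by Z (lost terms).


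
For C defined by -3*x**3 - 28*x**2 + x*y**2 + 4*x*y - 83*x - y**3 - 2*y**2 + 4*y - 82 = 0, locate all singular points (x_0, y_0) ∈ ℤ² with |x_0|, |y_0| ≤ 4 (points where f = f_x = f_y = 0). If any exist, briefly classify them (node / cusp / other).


Singular points: {(-3, -2)}; classification: node.

Compute partial derivatives:
  f_x = -9*x**2 - 56*x + y**2 + 4*y - 83.
  f_y = 2*x*y + 4*x - 3*y**2 - 4*y + 4.
Scan x_0 ∈ {−4, ..., 4}. For each x_0, f_y(x_0, y) is a polynomial in y; find its integer roots y ∈ {−4, ..., 4}, then test f_x and f at those candidates.
  x = -4: f_y(-4, y) = -3*y**2 - 12*y - 12; vanishes at y ∈ {-2}. (-4, -2): f_x = -7 ≠ 0.
  x = -3: f_y(-3, y) = -3*y**2 - 10*y - 8; vanishes at y ∈ {-2}. (-3, -2): f_x = 0, f = 0 — SINGULAR.
  x = -2: f_y(-2, y) = -3*y**2 - 8*y - 4; vanishes at y ∈ {-2}. (-2, -2): f_x = -11 ≠ 0.
  x = -1: f_y(-1, y) = -3*y**2 - 6*y; vanishes at y ∈ {-2, 0}. (-1, -2): f_x = -40 ≠ 0; (-1, 0): f_x = -36 ≠ 0.
  x = 0: f_y(0, y) = -3*y**2 - 4*y + 4; vanishes at y ∈ {-2}. (0, -2): f_x = -87 ≠ 0.
  x = 1: f_y(1, y) = -3*y**2 - 2*y + 8; vanishes at y ∈ {-2}. (1, -2): f_x = -152 ≠ 0.
  x = 2: f_y(2, y) = 12 - 3*y**2; vanishes at y ∈ {-2, 2}. (2, -2): f_x = -235 ≠ 0; (2, 2): f_x = -219 ≠ 0.
  x = 3: f_y(3, y) = -3*y**2 + 2*y + 16; vanishes at y ∈ {-2}. (3, -2): f_x = -336 ≠ 0.
  x = 4: f_y(4, y) = -3*y**2 + 4*y + 20; vanishes at y ∈ {-2}. (4, -2): f_x = -455 ≠ 0.
Only singular point on the grid: (-3, -2).
Classify: substitute x = -3 + u, y = -2 + v and expand: f = -3*u**3 - u**2 + u*v**2 - v**3 + v**2.
No constant or linear terms (consistent with a singular point). Quadratic part: -u**2 + v**2. Cubic part: -3*u**3 + u*v**2 - v**3.
The quadratic part v**2 - u**2 = (v − u)(v + u) splits into two distinct linear factors, so there are two distinct tangent lines y − -2 = ±(x − -3) — this is a node (ordinary double point).
Classification: node.


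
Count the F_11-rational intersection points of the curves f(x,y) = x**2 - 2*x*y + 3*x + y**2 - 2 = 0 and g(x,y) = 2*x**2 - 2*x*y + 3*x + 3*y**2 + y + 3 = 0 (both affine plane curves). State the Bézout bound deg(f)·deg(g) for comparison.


Common zeros: ∅; count = 0; Bézout bound = 4.

deg(f) = 2, deg(g) = 2, so Bézout bound = 4.
Scan x ∈ F_11. For each x, list the y ∈ F_11 with f(x, y) ≡ 0 and those with g(x, y) ≡ 0 (mod 11); the common zeros in that column are the intersection.
  x = 0: f ≡ 0 at y ∈ ∅; g ≡ 0 at y ∈ {3, 4}; common: ∅.
  x = 1: f ≡ 0 at y ∈ ∅; g ≡ 0 at y ∈ {6, 9}; common: ∅.
  x = 2: f ≡ 0 at y ∈ ∅; g ≡ 0 at y ∈ {5, 7}; common: ∅.
  x = 3: f ≡ 0 at y ∈ {1, 5}; g ≡ 0 at y ∈ ∅; common: ∅.
  x = 4: f ≡ 0 at y ∈ {3, 5}; g ≡ 0 at y ∈ ∅; common: ∅.
  x = 5: f ≡ 0 at y ∈ {2, 8}; g ≡ 0 at y ∈ ∅; common: ∅.
  x = 6: f ≡ 0 at y ∈ ∅; g ≡ 0 at y ∈ ∅; common: ∅.
  x = 7: f ≡ 0 at y ∈ {1, 2}; g ≡ 0 at y ∈ {3, 5}; common: ∅.
  x = 8: f ≡ 0 at y ∈ {8}; g ≡ 0 at y ∈ {1, 4}; common: ∅.
  x = 9: f ≡ 0 at y ∈ ∅; g ≡ 0 at y ∈ {6, 7}; common: ∅.
  x = 10: f ≡ 0 at y ∈ {3, 6}; g ≡ 0 at y ∈ ∅; common: ∅.
Collecting: common zeros = ∅, so the count is 0.
Comparison with the Bézout bound: 0 ≤ 4 = deg(f)·deg(g), as expected for curves with no common component (the affine F_11-count falls short of the bound because intersections may lie at infinity, over extension fields, or carry multiplicity).


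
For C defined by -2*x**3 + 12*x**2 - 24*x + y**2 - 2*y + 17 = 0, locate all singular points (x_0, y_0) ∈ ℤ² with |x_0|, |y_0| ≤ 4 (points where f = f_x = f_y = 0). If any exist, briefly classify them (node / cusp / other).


Singular points: {(2, 1)}; classification: cusp.

Compute partial derivatives:
  f_x = -6*x**2 + 24*x - 24.
  f_y = 2*y - 2.
Scan x_0 ∈ {−4, ..., 4}. For each x_0, f_y(x_0, y) is a polynomial in y; find its integer roots y ∈ {−4, ..., 4}, then test f_x and f at those candidates.
  x = -4: f_y(-4, y) = 2*y - 2; vanishes at y ∈ {1}. (-4, 1): f_x = -216 ≠ 0.
  x = -3: f_y(-3, y) = 2*y - 2; vanishes at y ∈ {1}. (-3, 1): f_x = -150 ≠ 0.
  x = -2: f_y(-2, y) = 2*y - 2; vanishes at y ∈ {1}. (-2, 1): f_x = -96 ≠ 0.
  x = -1: f_y(-1, y) = 2*y - 2; vanishes at y ∈ {1}. (-1, 1): f_x = -54 ≠ 0.
  x = 0: f_y(0, y) = 2*y - 2; vanishes at y ∈ {1}. (0, 1): f_x = -24 ≠ 0.
  x = 1: f_y(1, y) = 2*y - 2; vanishes at y ∈ {1}. (1, 1): f_x = -6 ≠ 0.
  x = 2: f_y(2, y) = 2*y - 2; vanishes at y ∈ {1}. (2, 1): f_x = 0, f = 0 — SINGULAR.
  x = 3: f_y(3, y) = 2*y - 2; vanishes at y ∈ {1}. (3, 1): f_x = -6 ≠ 0.
  x = 4: f_y(4, y) = 2*y - 2; vanishes at y ∈ {1}. (4, 1): f_x = -24 ≠ 0.
Only singular point on the grid: (2, 1).
Classify: substitute x = 2 + u, y = 1 + v and expand: f = -2*u**3 + v**2.
No constant or linear terms (consistent with a singular point). Quadratic part: v**2. Cubic part: -2*u**3.
The quadratic part v**2 is a perfect square, so there is a single (double) tangent line v = 0, i.e. y = 1. Restricting the cubic part to that line (v = 0) leaves -2*u**3 ≠ 0, so f is not divisible by v and the branch is v² ≈ 2*u**3 to lowest order — this is a cusp.
Classification: cusp.


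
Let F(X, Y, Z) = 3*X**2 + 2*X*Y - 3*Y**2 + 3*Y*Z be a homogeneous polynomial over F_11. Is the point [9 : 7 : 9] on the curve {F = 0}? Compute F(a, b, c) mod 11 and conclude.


F(9,7,9) ≡ 4 (mod 11); P is NOT on the curve.

Evaluate F(9, 7, 9) term-by-term (mod 11).
  3*X**2 ↦ 3·81·1·1 = 243
  2*X*Y ↦ 2·9·7·1 = 126
  -3*Y**2 ↦ -3·1·49·1 = -147
  3*Y*Z ↦ 3·1·7·9 = 189
Sum: F(9, 7, 9) = (243) + (126) + (-147) + (189) = 411.
Reducing mod 11: 411 ≡ 4 (mod 11).
Since F(a, b, c) ≡ 4 ≠ 0 (mod 11), P does NOT lie on the curve.


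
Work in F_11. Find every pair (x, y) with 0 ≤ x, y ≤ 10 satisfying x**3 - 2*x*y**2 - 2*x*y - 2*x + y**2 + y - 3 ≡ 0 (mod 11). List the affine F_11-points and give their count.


Affine F_11-points: {(3, 5), (4, 2), (4, 8), (7, 4), (7, 6), (9, 5), (10, 5)}; count = 7.

For each of the 121 pairs (x, y) ∈ F_11², evaluate f(x, y) mod 11. Record the zeros.
  x = 0: [0↦8, 1↦10, 2↦3, 3↦9, 4↦6, 5↦5, 6↦6, 7↦9, 8↦3, 9↦10, 10↦8]  zeros at y ∈ ∅
  x = 1: [0↦7, 1↦5, 2↦1, 3↦6, 4↦9, 5↦10, 6↦9, 7↦6, 8↦1, 9↦5, 10↦7]  zeros at y ∈ ∅
  x = 2: [0↦1, 1↦6, 2↦5, 3↦9, 4↦7, 5↦10, 6↦7, 7↦9, 8↦5, 9↦6, 10↦1]  zeros at y ∈ ∅
  x = 3: [0↦7, 1↦8, 2↦10, 3↦2, 4↦6, 5↦0, 6↦6, 7↦2, 8↦10, 9↦8, 10↦7]  zeros at y ∈ {5}
  x = 4: [0↦9, 1↦6, 2↦0, 3↦2, 4↦1, 5↦8, 6↦1, 7↦2, 8↦0, 9↦6, 10↦9]  zeros at y ∈ {2, 8}
  x = 5: [0↦2, 1↦6, 2↦3, 3↦4, 4↦9, 5↦7, 6↦9, 7↦4, 8↦3, 9↦6, 10↦2]  zeros at y ∈ ∅
  x = 6: [0↦3, 1↦3, 2↦3, 3↦3, 4↦3, 5↦3, 6↦3, 7↦3, 8↦3, 9↦3, 10↦3]  zeros at y ∈ ∅
  x = 7: [0↦7, 1↦3, 2↦6, 3↦5, 4↦0, 5↦2, 6↦0, 7↦5, 8↦6, 9↦3, 10↦7]  zeros at y ∈ {4, 6}
  x = 8: [0↦9, 1↦1, 2↦7, 3↦5, 4↦6, 5↦10, 6↦6, 7↦5, 8↦7, 9↦1, 10↦9]  zeros at y ∈ ∅
  x = 9: [0↦4, 1↦3, 2↦1, 3↦9, 4↦5, 5↦0, 6↦5, 7↦9, 8↦1, 9↦3, 10↦4]  zeros at y ∈ {5}
  x = 10: [0↦9, 1↦4, 2↦5, 3↦1, 4↦3, 5↦0, 6↦3, 7↦1, 8↦5, 9↦4, 10↦9]  zeros at y ∈ {5}
Collecting zeros: affine points = {(3, 5), (4, 2), (4, 8), (7, 4), (7, 6), (9, 5), (10, 5)}.
Total count |C(F_11)_aff| = 7.


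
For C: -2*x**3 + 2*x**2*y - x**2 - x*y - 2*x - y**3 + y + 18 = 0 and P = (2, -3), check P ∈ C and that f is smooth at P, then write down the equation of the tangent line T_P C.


Tangent line at P: -51*x - 20*y + 42 = 0.

Step 1: f(2, -3) = 0, so P lies on C.
Step 2: partial derivatives
  f_x(x, y) = -6*x**2 + 4*x*y - 2*x - y - 2, f_y(x, y) = 2*x**2 - x - 3*y**2 + 1.
  f_x(P) = -51, f_y(P) = -20 (gradient nonzero, so P is smooth).
Step 3: tangent line at P: -51·(x − 2) + -20·(y − -3) = 0.
Expanding: -51*x - 20*y + 42 = 0.


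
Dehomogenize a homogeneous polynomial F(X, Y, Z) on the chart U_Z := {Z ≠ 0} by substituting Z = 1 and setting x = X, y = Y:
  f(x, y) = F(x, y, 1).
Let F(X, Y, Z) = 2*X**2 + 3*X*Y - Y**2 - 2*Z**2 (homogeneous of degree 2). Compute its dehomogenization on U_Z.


f(x, y) = 2*x**2 + 3*x*y - y**2 - 2

On U_Z we set Z = 1. Each monomial c·X^i·Y^j·Z^k in F becomes c·x^i·y^j·1^k = c·x^i·y^j.
Substituting Z = 1: F(X, Y, 1) = 2*x**2 + 3*x*y - y**2 - 2.
Note: deg(f) ≤ deg(F) = 2; strict inequality happens when F is divisible by Z (lost terms).


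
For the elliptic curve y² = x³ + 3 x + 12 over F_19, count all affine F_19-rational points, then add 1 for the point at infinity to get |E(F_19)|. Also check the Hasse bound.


Affine points = {(1, 4), (1, 15), (2, 8), (2, 11), (5, 0), (8, 4), (8, 15), (10, 4), (10, 15), (12, 3), (12, 16), (13, 5), (13, 14), (14, 9), (14, 10), (17, 6), (17, 13)}; affine count = 17; |E(F_19)| = 18.

Discriminant check: Δ ∝ 4a³ + 27b² = 4·3³ + 27·12² = 4·27 + 27·144 ≡ 6 (mod 19). Nonzero ⇒ E is nonsingular.
For each x ∈ F_19, compute rhs = x³ + 3·x + 12 mod 19, then count y ∈ F_19 with y² ≡ rhs.
  x = 0: rhs = 12, matching y values: none (0 points).
  x = 1: rhs = 16, matching y values: 4, 15 (2 points).
  x = 2: rhs = 7, matching y values: 8, 11 (2 points).
  x = 3: rhs = 10, matching y values: none (0 points).
  x = 4: rhs = 12, matching y values: none (0 points).
  x = 5: rhs = 0, matching y values: 0 (1 points).
  x = 6: rhs = 18, matching y values: none (0 points).
  x = 7: rhs = 15, matching y values: none (0 points).
  x = 8: rhs = 16, matching y values: 4, 15 (2 points).
  x = 9: rhs = 8, matching y values: none (0 points).
  x = 10: rhs = 16, matching y values: 4, 15 (2 points).
  x = 11: rhs = 8, matching y values: none (0 points).
  x = 12: rhs = 9, matching y values: 3, 16 (2 points).
  x = 13: rhs = 6, matching y values: 5, 14 (2 points).
  x = 14: rhs = 5, matching y values: 9, 10 (2 points).
  x = 15: rhs = 12, matching y values: none (0 points).
  x = 16: rhs = 14, matching y values: none (0 points).
  x = 17: rhs = 17, matching y values: 6, 13 (2 points).
  x = 18: rhs = 8, matching y values: none (0 points).
Total affine count: 17.
Full point count |E(F_19)| = 17 + 1 = 18.
Hasse bound: |18 − (19+1)| = |-2| = 2 ≤ 2√19 ≈ 8.7178 ✓.


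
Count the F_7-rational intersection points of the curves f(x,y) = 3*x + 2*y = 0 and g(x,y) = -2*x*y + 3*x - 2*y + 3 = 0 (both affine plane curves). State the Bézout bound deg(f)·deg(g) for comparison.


Common zeros: {(6, 5)}; count = 1; Bézout bound = 2.

deg(f) = 1, deg(g) = 2, so Bézout bound = 2.
Scan x ∈ F_7. For each x, list the y ∈ F_7 with f(x, y) ≡ 0 and those with g(x, y) ≡ 0 (mod 7); the common zeros in that column are the intersection.
  x = 0: f ≡ 0 at y ∈ {0}; g ≡ 0 at y ∈ {5}; common: ∅.
  x = 1: f ≡ 0 at y ∈ {2}; g ≡ 0 at y ∈ {5}; common: ∅.
  x = 2: f ≡ 0 at y ∈ {4}; g ≡ 0 at y ∈ {5}; common: ∅.
  x = 3: f ≡ 0 at y ∈ {6}; g ≡ 0 at y ∈ {5}; common: ∅.
  x = 4: f ≡ 0 at y ∈ {1}; g ≡ 0 at y ∈ {5}; common: ∅.
  x = 5: f ≡ 0 at y ∈ {3}; g ≡ 0 at y ∈ {5}; common: ∅.
  x = 6: f ≡ 0 at y ∈ {5}; g ≡ 0 at y ∈ {0, 1, 2, 3, 4, 5, 6}; common: {5}.
Collecting: common zeros = {(6, 5)}, so the count is 1.
Comparison with the Bézout bound: 1 ≤ 2 = deg(f)·deg(g), as expected for curves with no common component (the affine F_7-count falls short of the bound because intersections may lie at infinity, over extension fields, or carry multiplicity).


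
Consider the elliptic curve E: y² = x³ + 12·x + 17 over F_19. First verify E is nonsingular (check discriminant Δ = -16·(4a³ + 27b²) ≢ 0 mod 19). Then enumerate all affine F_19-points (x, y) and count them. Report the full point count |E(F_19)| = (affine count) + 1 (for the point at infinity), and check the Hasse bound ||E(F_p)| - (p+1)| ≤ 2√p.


Affine points = {(0, 6), (0, 13), (1, 7), (1, 12), (2, 7), (2, 12), (3, 2), (3, 17), (6, 1), (6, 18), (7, 8), (7, 11), (8, 6), (8, 13), (10, 4), (10, 15), (11, 6), (11, 13), (15, 0), (16, 7), (16, 12), (17, 2), (17, 17), (18, 2), (18, 17)}; affine count = 25; |E(F_19)| = 26.

Discriminant check: Δ ∝ 4a³ + 27b² = 4·12³ + 27·17² = 4·1728 + 27·289 ≡ 9 (mod 19). Nonzero ⇒ E is nonsingular.
For each x ∈ F_19, compute rhs = x³ + 12·x + 17 mod 19, then count y ∈ F_19 with y² ≡ rhs.
  x = 0: rhs = 17, matching y values: 6, 13 (2 points).
  x = 1: rhs = 11, matching y values: 7, 12 (2 points).
  x = 2: rhs = 11, matching y values: 7, 12 (2 points).
  x = 3: rhs = 4, matching y values: 2, 17 (2 points).
  x = 4: rhs = 15, matching y values: none (0 points).
  x = 5: rhs = 12, matching y values: none (0 points).
  x = 6: rhs = 1, matching y values: 1, 18 (2 points).
  x = 7: rhs = 7, matching y values: 8, 11 (2 points).
  x = 8: rhs = 17, matching y values: 6, 13 (2 points).
  x = 9: rhs = 18, matching y values: none (0 points).
  x = 10: rhs = 16, matching y values: 4, 15 (2 points).
  x = 11: rhs = 17, matching y values: 6, 13 (2 points).
  x = 12: rhs = 8, matching y values: none (0 points).
  x = 13: rhs = 14, matching y values: none (0 points).
  x = 14: rhs = 3, matching y values: none (0 points).
  x = 15: rhs = 0, matching y values: 0 (1 points).
  x = 16: rhs = 11, matching y values: 7, 12 (2 points).
  x = 17: rhs = 4, matching y values: 2, 17 (2 points).
  x = 18: rhs = 4, matching y values: 2, 17 (2 points).
Total affine count: 25.
Full point count |E(F_19)| = 25 + 1 = 26.
Hasse bound: |26 − (19+1)| = |6| = 6 ≤ 2√19 ≈ 8.7178 ✓.


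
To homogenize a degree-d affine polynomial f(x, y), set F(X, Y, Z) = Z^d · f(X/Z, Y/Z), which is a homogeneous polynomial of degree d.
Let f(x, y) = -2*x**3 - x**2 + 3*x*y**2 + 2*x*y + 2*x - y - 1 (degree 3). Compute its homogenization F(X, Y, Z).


F(X, Y, Z) = -2*X**3 - X**2*Z + 3*X*Y**2 + 2*X*Y*Z + 2*X*Z**2 - Y*Z**2 - Z**3

deg(f) = 3.
Substitute x = X/Z, y = Y/Z into f, then multiply by Z^3.
  monomial -2·x^3·y^0 ↦ -2·X^3·Y^0·Z^0.
  monomial -1·x^2·y^0 ↦ -1·X^2·Y^0·Z^1.
  monomial 3·x^1·y^2 ↦ 3·X^1·Y^2·Z^0.
  monomial 2·x^1·y^1 ↦ 2·X^1·Y^1·Z^1.
  monomial 2·x^1·y^0 ↦ 2·X^1·Y^0·Z^2.
  monomial -1·x^0·y^1 ↦ -1·X^0·Y^1·Z^2.
  monomial -1·x^0·y^0 ↦ -1·X^0·Y^0·Z^3.
Collecting: F(X, Y, Z) = -2*X**3 - X**2*Z + 3*X*Y**2 + 2*X*Y*Z + 2*X*Z**2 - Y*Z**2 - Z**3.


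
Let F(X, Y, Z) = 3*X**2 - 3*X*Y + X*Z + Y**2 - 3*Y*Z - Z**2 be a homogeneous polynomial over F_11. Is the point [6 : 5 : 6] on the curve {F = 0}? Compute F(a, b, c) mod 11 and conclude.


F(6,5,6) ≡ 8 (mod 11); P is NOT on the curve.

Evaluate F(6, 5, 6) term-by-term (mod 11).
  3*X**2 ↦ 3·36·1·1 = 108
  -3*X*Y ↦ -3·6·5·1 = -90
  X*Z ↦ 1·6·1·6 = 36
  Y**2 ↦ 1·1·25·1 = 25
  -3*Y*Z ↦ -3·1·5·6 = -90
  -Z**2 ↦ -1·1·1·36 = -36
Sum: F(6, 5, 6) = (108) + (-90) + (36) + (25) + (-90) + (-36) = -47.
Reducing mod 11: -47 ≡ 8 (mod 11).
Since F(a, b, c) ≡ 8 ≠ 0 (mod 11), P does NOT lie on the curve.


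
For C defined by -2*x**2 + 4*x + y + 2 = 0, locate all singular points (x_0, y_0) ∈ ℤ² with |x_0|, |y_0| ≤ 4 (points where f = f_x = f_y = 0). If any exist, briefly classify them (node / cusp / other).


No singular points in the scanned grid; C is smooth there.

Compute partial derivatives:
  f_x = 4 - 4*x.
  f_y = 1.
f_y = 1 is a nonzero constant, so f_y never vanishes: no point (x, y) can satisfy f = f_x = f_y = 0. In particular no (x, y) ∈ {−4, ..., 4}² is singular; the curve is smooth.


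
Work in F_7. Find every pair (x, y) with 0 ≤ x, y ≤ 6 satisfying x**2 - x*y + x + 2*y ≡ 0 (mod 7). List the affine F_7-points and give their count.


Affine F_7-points: {(0, 0), (1, 5), (3, 5), (4, 3), (5, 3), (6, 0)}; count = 6.

For each of the 49 pairs (x, y) ∈ F_7², evaluate f(x, y) mod 7. Record the zeros.
  x = 0: [0↦0, 1↦2, 2↦4, 3↦6, 4↦1, 5↦3, 6↦5]  zeros at y ∈ {0}
  x = 1: [0↦2, 1↦3, 2↦4, 3↦5, 4↦6, 5↦0, 6↦1]  zeros at y ∈ {5}
  x = 2: [0↦6, 1↦6, 2↦6, 3↦6, 4↦6, 5↦6, 6↦6]  zeros at y ∈ ∅
  x = 3: [0↦5, 1↦4, 2↦3, 3↦2, 4↦1, 5↦0, 6↦6]  zeros at y ∈ {5}
  x = 4: [0↦6, 1↦4, 2↦2, 3↦0, 4↦5, 5↦3, 6↦1]  zeros at y ∈ {3}
  x = 5: [0↦2, 1↦6, 2↦3, 3↦0, 4↦4, 5↦1, 6↦5]  zeros at y ∈ {3}
  x = 6: [0↦0, 1↦3, 2↦6, 3↦2, 4↦5, 5↦1, 6↦4]  zeros at y ∈ {0}
Collecting zeros: affine points = {(0, 0), (1, 5), (3, 5), (4, 3), (5, 3), (6, 0)}.
Total count |C(F_7)_aff| = 6.


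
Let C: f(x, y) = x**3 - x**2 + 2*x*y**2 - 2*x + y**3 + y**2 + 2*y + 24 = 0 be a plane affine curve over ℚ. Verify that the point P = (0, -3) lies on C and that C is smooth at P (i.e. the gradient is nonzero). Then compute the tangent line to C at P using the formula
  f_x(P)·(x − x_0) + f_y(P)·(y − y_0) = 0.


Tangent line at P: 16*x + 23*y + 69 = 0.

Step 1: f(0, -3) = 0, so P lies on C.
Step 2: partial derivatives
  f_x(x, y) = 3*x**2 - 2*x + 2*y**2 - 2, f_y(x, y) = 4*x*y + 3*y**2 + 2*y + 2.
  f_x(P) = 16, f_y(P) = 23 (gradient nonzero, so P is smooth).
Step 3: tangent line at P: 16·(x − 0) + 23·(y − -3) = 0.
Expanding: 16*x + 23*y + 69 = 0.


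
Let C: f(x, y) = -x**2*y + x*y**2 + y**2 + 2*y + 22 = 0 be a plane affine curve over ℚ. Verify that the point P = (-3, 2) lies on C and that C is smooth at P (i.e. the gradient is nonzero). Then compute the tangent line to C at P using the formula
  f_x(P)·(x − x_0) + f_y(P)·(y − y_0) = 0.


Tangent line at P: 16*x - 15*y + 78 = 0.

Step 1: f(-3, 2) = 0, so P lies on C.
Step 2: partial derivatives
  f_x(x, y) = -2*x*y + y**2, f_y(x, y) = -x**2 + 2*x*y + 2*y + 2.
  f_x(P) = 16, f_y(P) = -15 (gradient nonzero, so P is smooth).
Step 3: tangent line at P: 16·(x − -3) + -15·(y − 2) = 0.
Expanding: 16*x - 15*y + 78 = 0.


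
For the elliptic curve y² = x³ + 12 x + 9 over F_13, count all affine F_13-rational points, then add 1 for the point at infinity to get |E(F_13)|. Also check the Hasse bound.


Affine points = {(0, 3), (0, 10), (1, 3), (1, 10), (4, 2), (4, 11), (5, 5), (5, 8), (9, 1), (9, 12), (11, 4), (11, 9), (12, 3), (12, 10)}; affine count = 14; |E(F_13)| = 15.

Discriminant check: Δ ∝ 4a³ + 27b² = 4·12³ + 27·9² = 4·1728 + 27·81 ≡ 12 (mod 13). Nonzero ⇒ E is nonsingular.
For each x ∈ F_13, compute rhs = x³ + 12·x + 9 mod 13, then count y ∈ F_13 with y² ≡ rhs.
  x = 0: rhs = 9, matching y values: 3, 10 (2 points).
  x = 1: rhs = 9, matching y values: 3, 10 (2 points).
  x = 2: rhs = 2, matching y values: none (0 points).
  x = 3: rhs = 7, matching y values: none (0 points).
  x = 4: rhs = 4, matching y values: 2, 11 (2 points).
  x = 5: rhs = 12, matching y values: 5, 8 (2 points).
  x = 6: rhs = 11, matching y values: none (0 points).
  x = 7: rhs = 7, matching y values: none (0 points).
  x = 8: rhs = 6, matching y values: none (0 points).
  x = 9: rhs = 1, matching y values: 1, 12 (2 points).
  x = 10: rhs = 11, matching y values: none (0 points).
  x = 11: rhs = 3, matching y values: 4, 9 (2 points).
  x = 12: rhs = 9, matching y values: 3, 10 (2 points).
Total affine count: 14.
Full point count |E(F_13)| = 14 + 1 = 15.
Hasse bound: |15 − (13+1)| = |1| = 1 ≤ 2√13 ≈ 7.2111 ✓.


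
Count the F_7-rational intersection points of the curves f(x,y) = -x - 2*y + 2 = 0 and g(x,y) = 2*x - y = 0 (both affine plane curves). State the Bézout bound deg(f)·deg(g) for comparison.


Common zeros: {(6, 5)}; count = 1; Bézout bound = 1.

deg(f) = 1, deg(g) = 1, so Bézout bound = 1.
Scan x ∈ F_7. For each x, list the y ∈ F_7 with f(x, y) ≡ 0 and those with g(x, y) ≡ 0 (mod 7); the common zeros in that column are the intersection.
  x = 0: f ≡ 0 at y ∈ {1}; g ≡ 0 at y ∈ {0}; common: ∅.
  x = 1: f ≡ 0 at y ∈ {4}; g ≡ 0 at y ∈ {2}; common: ∅.
  x = 2: f ≡ 0 at y ∈ {0}; g ≡ 0 at y ∈ {4}; common: ∅.
  x = 3: f ≡ 0 at y ∈ {3}; g ≡ 0 at y ∈ {6}; common: ∅.
  x = 4: f ≡ 0 at y ∈ {6}; g ≡ 0 at y ∈ {1}; common: ∅.
  x = 5: f ≡ 0 at y ∈ {2}; g ≡ 0 at y ∈ {3}; common: ∅.
  x = 6: f ≡ 0 at y ∈ {5}; g ≡ 0 at y ∈ {5}; common: {5}.
Collecting: common zeros = {(6, 5)}, so the count is 1.
Comparison with the Bézout bound: 1 ≤ 1 = deg(f)·deg(g), as expected for curves with no common component (the bound is attained).


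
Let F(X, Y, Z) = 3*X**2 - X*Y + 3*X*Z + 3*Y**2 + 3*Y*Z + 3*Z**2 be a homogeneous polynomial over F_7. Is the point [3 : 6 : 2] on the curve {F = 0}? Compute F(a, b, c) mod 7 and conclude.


F(3,6,2) ≡ 1 (mod 7); P is NOT on the curve.

Evaluate F(3, 6, 2) term-by-term (mod 7).
  3*X**2 ↦ 3·9·1·1 = 27
  -X*Y ↦ -1·3·6·1 = -18
  3*X*Z ↦ 3·3·1·2 = 18
  3*Y**2 ↦ 3·1·36·1 = 108
  3*Y*Z ↦ 3·1·6·2 = 36
  3*Z**2 ↦ 3·1·1·4 = 12
Sum: F(3, 6, 2) = (27) + (-18) + (18) + (108) + (36) + (12) = 183.
Reducing mod 7: 183 ≡ 1 (mod 7).
Since F(a, b, c) ≡ 1 ≠ 0 (mod 7), P does NOT lie on the curve.


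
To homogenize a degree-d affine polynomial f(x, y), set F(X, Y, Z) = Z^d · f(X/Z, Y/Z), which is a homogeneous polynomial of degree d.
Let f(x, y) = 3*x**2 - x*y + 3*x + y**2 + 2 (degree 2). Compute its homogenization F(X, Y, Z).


F(X, Y, Z) = 3*X**2 - X*Y + 3*X*Z + Y**2 + 2*Z**2

deg(f) = 2.
Substitute x = X/Z, y = Y/Z into f, then multiply by Z^2.
  monomial 3·x^2·y^0 ↦ 3·X^2·Y^0·Z^0.
  monomial -1·x^1·y^1 ↦ -1·X^1·Y^1·Z^0.
  monomial 3·x^1·y^0 ↦ 3·X^1·Y^0·Z^1.
  monomial 1·x^0·y^2 ↦ 1·X^0·Y^2·Z^0.
  monomial 2·x^0·y^0 ↦ 2·X^0·Y^0·Z^2.
Collecting: F(X, Y, Z) = 3*X**2 - X*Y + 3*X*Z + Y**2 + 2*Z**2.


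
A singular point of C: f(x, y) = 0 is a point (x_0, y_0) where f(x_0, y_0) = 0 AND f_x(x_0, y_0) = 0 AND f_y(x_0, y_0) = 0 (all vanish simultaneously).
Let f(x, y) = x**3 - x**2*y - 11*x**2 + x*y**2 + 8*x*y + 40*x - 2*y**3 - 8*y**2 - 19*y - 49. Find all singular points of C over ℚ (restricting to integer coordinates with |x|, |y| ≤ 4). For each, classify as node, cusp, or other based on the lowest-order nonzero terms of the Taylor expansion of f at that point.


Singular points: {(3, -1)}; classification: node.

Compute partial derivatives:
  f_x = 3*x**2 - 2*x*y - 22*x + y**2 + 8*y + 40.
  f_y = -x**2 + 2*x*y + 8*x - 6*y**2 - 16*y - 19.
Scan x_0 ∈ {−4, ..., 4}. For each x_0, f_y(x_0, y) is a polynomial in y; find its integer roots y ∈ {−4, ..., 4}, then test f_x and f at those candidates.
  x = -4: f_y(-4, y) = -6*y**2 - 24*y - 67; no integer root y with |y| ≤ 4.
  x = -3: f_y(-3, y) = -6*y**2 - 22*y - 52; no integer root y with |y| ≤ 4.
  x = -2: f_y(-2, y) = -6*y**2 - 20*y - 39; no integer root y with |y| ≤ 4.
  x = -1: f_y(-1, y) = -6*y**2 - 18*y - 28; no integer root y with |y| ≤ 4.
  x = 0: f_y(0, y) = -6*y**2 - 16*y - 19; no integer root y with |y| ≤ 4.
  x = 1: f_y(1, y) = -6*y**2 - 14*y - 12; no integer root y with |y| ≤ 4.
  x = 2: f_y(2, y) = -6*y**2 - 12*y - 7; no integer root y with |y| ≤ 4.
  x = 3: f_y(3, y) = -6*y**2 - 10*y - 4; vanishes at y ∈ {-1}. (3, -1): f_x = 0, f = 0 — SINGULAR.
  x = 4: f_y(4, y) = -6*y**2 - 8*y - 3; no integer root y with |y| ≤ 4.
Only singular point on the grid: (3, -1).
Classify: substitute x = 3 + u, y = -1 + v and expand: f = u**3 - u**2*v - u**2 + u*v**2 - 2*v**3 + v**2.
No constant or linear terms (consistent with a singular point). Quadratic part: -u**2 + v**2. Cubic part: u**3 - u**2*v + u*v**2 - 2*v**3.
The quadratic part v**2 - u**2 = (v − u)(v + u) splits into two distinct linear factors, so there are two distinct tangent lines y − -1 = ±(x − 3) — this is a node (ordinary double point).
Classification: node.


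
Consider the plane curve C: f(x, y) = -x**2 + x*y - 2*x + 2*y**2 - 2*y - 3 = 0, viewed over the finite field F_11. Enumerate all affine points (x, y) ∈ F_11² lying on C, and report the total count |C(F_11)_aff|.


Affine F_11-points: {(1, 2), (1, 4), (2, 0), (4, 5), (5, 1), (5, 3), (7, 0), (7, 3), (10, 2), (10, 5)}; count = 10.

For each of the 121 pairs (x, y) ∈ F_11², evaluate f(x, y) mod 11. Record the zeros.
  x = 0: [0↦8, 1↦8, 2↦1, 3↦9, 4↦10, 5↦4, 6↦2, 7↦4, 8↦10, 9↦9, 10↦1]  zeros at y ∈ ∅
  x = 1: [0↦5, 1↦6, 2↦0, 3↦9, 4↦0, 5↦6, 6↦5, 7↦8, 8↦4, 9↦4, 10↦8]  zeros at y ∈ {2, 4}
  x = 2: [0↦0, 1↦2, 2↦8, 3↦7, 4↦10, 5↦6, 6↦6, 7↦10, 8↦7, 9↦8, 10↦2]  zeros at y ∈ {0}
  x = 3: [0↦4, 1↦7, 2↦3, 3↦3, 4↦7, 5↦4, 6↦5, 7↦10, 8↦8, 9↦10, 10↦5]  zeros at y ∈ ∅
  x = 4: [0↦6, 1↦10, 2↦7, 3↦8, 4↦2, 5↦0, 6↦2, 7↦8, 8↦7, 9↦10, 10↦6]  zeros at y ∈ {5}
  x = 5: [0↦6, 1↦0, 2↦9, 3↦0, 4↦6, 5↦5, 6↦8, 7↦4, 8↦4, 9↦8, 10↦5]  zeros at y ∈ {1, 3}
  x = 6: [0↦4, 1↦10, 2↦9, 3↦1, 4↦8, 5↦8, 6↦1, 7↦9, 8↦10, 9↦4, 10↦2]  zeros at y ∈ ∅
  x = 7: [0↦0, 1↦7, 2↦7, 3↦0, 4↦8, 5↦9, 6↦3, 7↦1, 8↦3, 9↦9, 10↦8]  zeros at y ∈ {0, 3}
  x = 8: [0↦5, 1↦2, 2↦3, 3↦8, 4↦6, 5↦8, 6↦3, 7↦2, 8↦5, 9↦1, 10↦1]  zeros at y ∈ ∅
  x = 9: [0↦8, 1↦6, 2↦8, 3↦3, 4↦2, 5↦5, 6↦1, 7↦1, 8↦5, 9↦2, 10↦3]  zeros at y ∈ ∅
  x = 10: [0↦9, 1↦8, 2↦0, 3↦7, 4↦7, 5↦0, 6↦8, 7↦9, 8↦3, 9↦1, 10↦3]  zeros at y ∈ {2, 5}
Collecting zeros: affine points = {(1, 2), (1, 4), (2, 0), (4, 5), (5, 1), (5, 3), (7, 0), (7, 3), (10, 2), (10, 5)}.
Total count |C(F_11)_aff| = 10.


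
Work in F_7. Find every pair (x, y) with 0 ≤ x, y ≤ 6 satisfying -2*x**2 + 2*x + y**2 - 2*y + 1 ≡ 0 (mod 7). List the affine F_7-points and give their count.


Affine F_7-points: {(0, 1), (1, 1), (2, 3), (2, 6), (6, 3), (6, 6)}; count = 6.

For each of the 49 pairs (x, y) ∈ F_7², evaluate f(x, y) mod 7. Record the zeros.
  x = 0: [0↦1, 1↦0, 2↦1, 3↦4, 4↦2, 5↦2, 6↦4]  zeros at y ∈ {1}
  x = 1: [0↦1, 1↦0, 2↦1, 3↦4, 4↦2, 5↦2, 6↦4]  zeros at y ∈ {1}
  x = 2: [0↦4, 1↦3, 2↦4, 3↦0, 4↦5, 5↦5, 6↦0]  zeros at y ∈ {3, 6}
  x = 3: [0↦3, 1↦2, 2↦3, 3↦6, 4↦4, 5↦4, 6↦6]  zeros at y ∈ ∅
  x = 4: [0↦5, 1↦4, 2↦5, 3↦1, 4↦6, 5↦6, 6↦1]  zeros at y ∈ ∅
  x = 5: [0↦3, 1↦2, 2↦3, 3↦6, 4↦4, 5↦4, 6↦6]  zeros at y ∈ ∅
  x = 6: [0↦4, 1↦3, 2↦4, 3↦0, 4↦5, 5↦5, 6↦0]  zeros at y ∈ {3, 6}
Collecting zeros: affine points = {(0, 1), (1, 1), (2, 3), (2, 6), (6, 3), (6, 6)}.
Total count |C(F_7)_aff| = 6.


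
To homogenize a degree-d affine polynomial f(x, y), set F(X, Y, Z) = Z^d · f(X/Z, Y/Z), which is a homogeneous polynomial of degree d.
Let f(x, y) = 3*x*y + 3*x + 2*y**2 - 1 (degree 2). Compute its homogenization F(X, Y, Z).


F(X, Y, Z) = 3*X*Y + 3*X*Z + 2*Y**2 - Z**2

deg(f) = 2.
Substitute x = X/Z, y = Y/Z into f, then multiply by Z^2.
  monomial 3·x^1·y^1 ↦ 3·X^1·Y^1·Z^0.
  monomial 3·x^1·y^0 ↦ 3·X^1·Y^0·Z^1.
  monomial 2·x^0·y^2 ↦ 2·X^0·Y^2·Z^0.
  monomial -1·x^0·y^0 ↦ -1·X^0·Y^0·Z^2.
Collecting: F(X, Y, Z) = 3*X*Y + 3*X*Z + 2*Y**2 - Z**2.


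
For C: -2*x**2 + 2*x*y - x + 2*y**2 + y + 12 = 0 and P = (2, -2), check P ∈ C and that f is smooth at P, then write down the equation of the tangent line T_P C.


Tangent line at P: -13*x - 3*y + 20 = 0.

Step 1: f(2, -2) = 0, so P lies on C.
Step 2: partial derivatives
  f_x(x, y) = -4*x + 2*y - 1, f_y(x, y) = 2*x + 4*y + 1.
  f_x(P) = -13, f_y(P) = -3 (gradient nonzero, so P is smooth).
Step 3: tangent line at P: -13·(x − 2) + -3·(y − -2) = 0.
Expanding: -13*x - 3*y + 20 = 0.


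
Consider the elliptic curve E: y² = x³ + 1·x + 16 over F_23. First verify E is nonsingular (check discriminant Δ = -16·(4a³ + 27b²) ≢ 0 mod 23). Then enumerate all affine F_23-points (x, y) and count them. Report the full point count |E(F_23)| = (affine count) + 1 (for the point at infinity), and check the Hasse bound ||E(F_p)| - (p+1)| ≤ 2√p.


Affine points = {(0, 4), (0, 19), (1, 8), (1, 15), (2, 7), (2, 16), (3, 0), (5, 10), (5, 13), (6, 10), (6, 13), (9, 8), (9, 15), (11, 1), (11, 22), (12, 10), (12, 13), (13, 8), (13, 15), (15, 5), (15, 18), (17, 1), (17, 22), (18, 1), (18, 22), (20, 3), (20, 20), (21, 11), (21, 12)}; affine count = 29; |E(F_23)| = 30.

Discriminant check: Δ ∝ 4a³ + 27b² = 4·1³ + 27·16² = 4·1 + 27·256 ≡ 16 (mod 23). Nonzero ⇒ E is nonsingular.
For each x ∈ F_23, compute rhs = x³ + 1·x + 16 mod 23, then count y ∈ F_23 with y² ≡ rhs.
  x = 0: rhs = 16, matching y values: 4, 19 (2 points).
  x = 1: rhs = 18, matching y values: 8, 15 (2 points).
  x = 2: rhs = 3, matching y values: 7, 16 (2 points).
  x = 3: rhs = 0, matching y values: 0 (1 points).
  x = 4: rhs = 15, matching y values: none (0 points).
  x = 5: rhs = 8, matching y values: 10, 13 (2 points).
  x = 6: rhs = 8, matching y values: 10, 13 (2 points).
  x = 7: rhs = 21, matching y values: none (0 points).
  x = 8: rhs = 7, matching y values: none (0 points).
  x = 9: rhs = 18, matching y values: 8, 15 (2 points).
  x = 10: rhs = 14, matching y values: none (0 points).
  x = 11: rhs = 1, matching y values: 1, 22 (2 points).
  x = 12: rhs = 8, matching y values: 10, 13 (2 points).
  x = 13: rhs = 18, matching y values: 8, 15 (2 points).
  x = 14: rhs = 14, matching y values: none (0 points).
  x = 15: rhs = 2, matching y values: 5, 18 (2 points).
  x = 16: rhs = 11, matching y values: none (0 points).
  x = 17: rhs = 1, matching y values: 1, 22 (2 points).
  x = 18: rhs = 1, matching y values: 1, 22 (2 points).
  x = 19: rhs = 17, matching y values: none (0 points).
  x = 20: rhs = 9, matching y values: 3, 20 (2 points).
  x = 21: rhs = 6, matching y values: 11, 12 (2 points).
  x = 22: rhs = 14, matching y values: none (0 points).
Total affine count: 29.
Full point count |E(F_23)| = 29 + 1 = 30.
Hasse bound: |30 − (23+1)| = |6| = 6 ≤ 2√23 ≈ 9.5917 ✓.


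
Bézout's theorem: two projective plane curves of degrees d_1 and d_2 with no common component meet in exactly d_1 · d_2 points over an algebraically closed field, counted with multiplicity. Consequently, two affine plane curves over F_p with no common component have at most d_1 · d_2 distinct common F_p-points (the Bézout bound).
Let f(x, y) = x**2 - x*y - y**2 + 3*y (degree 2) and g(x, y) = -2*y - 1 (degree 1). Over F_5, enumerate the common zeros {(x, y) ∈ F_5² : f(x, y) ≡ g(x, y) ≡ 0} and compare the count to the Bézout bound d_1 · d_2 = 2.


Common zeros: {(3, 2), (4, 2)}; count = 2; Bézout bound = 2.

deg(f) = 2, deg(g) = 1, so Bézout bound = 2.
Scan x ∈ F_5. For each x, list the y ∈ F_5 with f(x, y) ≡ 0 and those with g(x, y) ≡ 0 (mod 5); the common zeros in that column are the intersection.
  x = 0: f ≡ 0 at y ∈ {0, 3}; g ≡ 0 at y ∈ {2}; common: ∅.
  x = 1: f ≡ 0 at y ∈ ∅; g ≡ 0 at y ∈ {2}; common: ∅.
  x = 2: f ≡ 0 at y ∈ ∅; g ≡ 0 at y ∈ {2}; common: ∅.
  x = 3: f ≡ 0 at y ∈ {2, 3}; g ≡ 0 at y ∈ {2}; common: {2}.
  x = 4: f ≡ 0 at y ∈ {2}; g ≡ 0 at y ∈ {2}; common: {2}.
Collecting: common zeros = {(3, 2), (4, 2)}, so the count is 2.
Comparison with the Bézout bound: 2 ≤ 2 = deg(f)·deg(g), as expected for curves with no common component (the bound is attained).


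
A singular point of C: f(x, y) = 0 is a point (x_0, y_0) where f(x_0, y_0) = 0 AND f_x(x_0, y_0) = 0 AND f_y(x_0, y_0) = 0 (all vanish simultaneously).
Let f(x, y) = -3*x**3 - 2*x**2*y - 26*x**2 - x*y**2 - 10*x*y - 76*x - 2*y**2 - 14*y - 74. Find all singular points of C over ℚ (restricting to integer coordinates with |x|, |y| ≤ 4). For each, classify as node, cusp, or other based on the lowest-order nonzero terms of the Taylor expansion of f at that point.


Singular points: {(-3, 1)}; classification: node.

Compute partial derivatives:
  f_x = -9*x**2 - 4*x*y - 52*x - y**2 - 10*y - 76.
  f_y = -2*x**2 - 2*x*y - 10*x - 4*y - 14.
Scan x_0 ∈ {−4, ..., 4}. For each x_0, f_y(x_0, y) is a polynomial in y; find its integer roots y ∈ {−4, ..., 4}, then test f_x and f at those candidates.
  x = -4: f_y(-4, y) = 4*y - 6; no integer root y with |y| ≤ 4.
  x = -3: f_y(-3, y) = 2*y - 2; vanishes at y ∈ {1}. (-3, 1): f_x = 0, f = 0 — SINGULAR.
  x = -2: f_y(-2, y) = -2; no integer root y with |y| ≤ 4.
  x = -1: f_y(-1, y) = -2*y - 6; vanishes at y ∈ {-3}. (-1, -3): f_x = -24 ≠ 0.
  x = 0: f_y(0, y) = -4*y - 14; no integer root y with |y| ≤ 4.
  x = 1: f_y(1, y) = -6*y - 26; no integer root y with |y| ≤ 4.
  x = 2: f_y(2, y) = -8*y - 42; no integer root y with |y| ≤ 4.
  x = 3: f_y(3, y) = -10*y - 62; no integer root y with |y| ≤ 4.
  x = 4: f_y(4, y) = -12*y - 86; no integer root y with |y| ≤ 4.
Only singular point on the grid: (-3, 1).
Classify: substitute x = -3 + u, y = 1 + v and expand: f = -3*u**3 - 2*u**2*v - u**2 - u*v**2 + v**2.
No constant or linear terms (consistent with a singular point). Quadratic part: -u**2 + v**2. Cubic part: -3*u**3 - 2*u**2*v - u*v**2.
The quadratic part v**2 - u**2 = (v − u)(v + u) splits into two distinct linear factors, so there are two distinct tangent lines y − 1 = ±(x − -3) — this is a node (ordinary double point).
Classification: node.


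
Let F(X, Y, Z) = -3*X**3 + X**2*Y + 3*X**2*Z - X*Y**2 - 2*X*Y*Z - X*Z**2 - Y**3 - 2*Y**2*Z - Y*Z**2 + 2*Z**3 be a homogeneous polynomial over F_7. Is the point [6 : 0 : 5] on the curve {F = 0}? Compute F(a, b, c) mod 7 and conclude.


F(6,0,5) ≡ 6 (mod 7); P is NOT on the curve.

Evaluate F(6, 0, 5) term-by-term (mod 7).
  -3*X**3 ↦ -3·216·1·1 = -648
  X**2*Y ↦ 1·36·0·1 = 0
  3*X**2*Z ↦ 3·36·1·5 = 540
  -X*Y**2 ↦ -1·6·0·1 = 0
  -2*X*Y*Z ↦ -2·6·0·5 = 0
  -X*Z**2 ↦ -1·6·1·25 = -150
  -Y**3 ↦ -1·1·0·1 = 0
  -2*Y**2*Z ↦ -2·1·0·5 = 0
  -Y*Z**2 ↦ -1·1·0·25 = 0
  2*Z**3 ↦ 2·1·1·125 = 250
Sum: F(6, 0, 5) = (-648) + (0) + (540) + (0) + (0) + (-150) + (0) + (0) + (0) + (250) = -8.
Reducing mod 7: -8 ≡ 6 (mod 7).
Since F(a, b, c) ≡ 6 ≠ 0 (mod 7), P does NOT lie on the curve.


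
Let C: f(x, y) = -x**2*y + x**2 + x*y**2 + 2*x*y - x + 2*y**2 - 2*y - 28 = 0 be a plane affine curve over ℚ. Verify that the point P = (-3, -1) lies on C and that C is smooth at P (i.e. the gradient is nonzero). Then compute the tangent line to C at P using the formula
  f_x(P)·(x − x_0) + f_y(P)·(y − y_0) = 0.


Tangent line at P: -14*x - 15*y - 57 = 0.

Step 1: f(-3, -1) = 0, so P lies on C.
Step 2: partial derivatives
  f_x(x, y) = -2*x*y + 2*x + y**2 + 2*y - 1, f_y(x, y) = -x**2 + 2*x*y + 2*x + 4*y - 2.
  f_x(P) = -14, f_y(P) = -15 (gradient nonzero, so P is smooth).
Step 3: tangent line at P: -14·(x − -3) + -15·(y − -1) = 0.
Expanding: -14*x - 15*y - 57 = 0.


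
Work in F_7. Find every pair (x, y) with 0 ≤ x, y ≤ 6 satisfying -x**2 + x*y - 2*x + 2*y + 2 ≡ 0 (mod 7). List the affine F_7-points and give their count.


Affine F_7-points: {(0, 6), (1, 5), (2, 5), (3, 4), (4, 6), (6, 4)}; count = 6.

For each of the 49 pairs (x, y) ∈ F_7², evaluate f(x, y) mod 7. Record the zeros.
  x = 0: [0↦2, 1↦4, 2↦6, 3↦1, 4↦3, 5↦5, 6↦0]  zeros at y ∈ {6}
  x = 1: [0↦6, 1↦2, 2↦5, 3↦1, 4↦4, 5↦0, 6↦3]  zeros at y ∈ {5}
  x = 2: [0↦1, 1↦5, 2↦2, 3↦6, 4↦3, 5↦0, 6↦4]  zeros at y ∈ {5}
  x = 3: [0↦1, 1↦6, 2↦4, 3↦2, 4↦0, 5↦5, 6↦3]  zeros at y ∈ {4}
  x = 4: [0↦6, 1↦5, 2↦4, 3↦3, 4↦2, 5↦1, 6↦0]  zeros at y ∈ {6}
  x = 5: [0↦2, 1↦2, 2↦2, 3↦2, 4↦2, 5↦2, 6↦2]  zeros at y ∈ ∅
  x = 6: [0↦3, 1↦4, 2↦5, 3↦6, 4↦0, 5↦1, 6↦2]  zeros at y ∈ {4}
Collecting zeros: affine points = {(0, 6), (1, 5), (2, 5), (3, 4), (4, 6), (6, 4)}.
Total count |C(F_7)_aff| = 6.


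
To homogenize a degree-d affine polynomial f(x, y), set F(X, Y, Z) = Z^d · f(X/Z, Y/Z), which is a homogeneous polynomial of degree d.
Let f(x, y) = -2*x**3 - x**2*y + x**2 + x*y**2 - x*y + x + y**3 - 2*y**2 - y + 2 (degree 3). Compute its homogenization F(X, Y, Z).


F(X, Y, Z) = -2*X**3 - X**2*Y + X**2*Z + X*Y**2 - X*Y*Z + X*Z**2 + Y**3 - 2*Y**2*Z - Y*Z**2 + 2*Z**3

deg(f) = 3.
Substitute x = X/Z, y = Y/Z into f, then multiply by Z^3.
  monomial -2·x^3·y^0 ↦ -2·X^3·Y^0·Z^0.
  monomial -1·x^2·y^1 ↦ -1·X^2·Y^1·Z^0.
  monomial 1·x^2·y^0 ↦ 1·X^2·Y^0·Z^1.
  monomial 1·x^1·y^2 ↦ 1·X^1·Y^2·Z^0.
  monomial -1·x^1·y^1 ↦ -1·X^1·Y^1·Z^1.
  monomial 1·x^1·y^0 ↦ 1·X^1·Y^0·Z^2.
  monomial 1·x^0·y^3 ↦ 1·X^0·Y^3·Z^0.
  monomial -2·x^0·y^2 ↦ -2·X^0·Y^2·Z^1.
  monomial -1·x^0·y^1 ↦ -1·X^0·Y^1·Z^2.
  monomial 2·x^0·y^0 ↦ 2·X^0·Y^0·Z^3.
Collecting: F(X, Y, Z) = -2*X**3 - X**2*Y + X**2*Z + X*Y**2 - X*Y*Z + X*Z**2 + Y**3 - 2*Y**2*Z - Y*Z**2 + 2*Z**3.
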